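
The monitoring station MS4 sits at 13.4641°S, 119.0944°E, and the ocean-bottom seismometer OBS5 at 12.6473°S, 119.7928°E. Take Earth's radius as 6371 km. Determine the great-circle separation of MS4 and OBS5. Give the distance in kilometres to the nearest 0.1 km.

Δφ = 0.8168°,  Δλ = 0.6984°
a = sin²(Δφ/2) + cos φ₁ cos φ₂ sin²(Δλ/2) = 0.000086
c = 2·arcsin(√a) = 0.018553 rad = 1.0630°
d = R·c = 6371 × 0.018553 = 118.2 km

118.2 km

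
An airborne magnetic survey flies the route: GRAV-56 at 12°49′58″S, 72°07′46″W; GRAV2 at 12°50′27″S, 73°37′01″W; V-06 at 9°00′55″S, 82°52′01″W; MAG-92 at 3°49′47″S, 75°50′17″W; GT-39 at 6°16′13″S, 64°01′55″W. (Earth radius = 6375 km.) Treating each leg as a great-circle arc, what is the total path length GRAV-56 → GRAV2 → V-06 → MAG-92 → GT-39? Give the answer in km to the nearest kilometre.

GRAV-56: φ = -12.83278°, λ = -72.12944°
GRAV2: φ = -12.84083°, λ = -73.61694°
V-06: φ = -9.01528°, λ = -82.86694°
MAG-92: φ = -3.82972°, λ = -75.83806°
GT-39: φ = -6.27028°, λ = -64.03194°
GRAV-56→GRAV2: c = 0.025313 rad, d = 161.37 km
GRAV2→V-06: c = 0.171967 rad, d = 1096.29 km
V-06→MAG-92: c = 0.151795 rad, d = 967.69 km
MAG-92→GT-39: c = 0.209611 rad, d = 1336.27 km
Total = 161.37 + 1096.29 + 967.69 + 1336.27 = 3561.63 km

3562 km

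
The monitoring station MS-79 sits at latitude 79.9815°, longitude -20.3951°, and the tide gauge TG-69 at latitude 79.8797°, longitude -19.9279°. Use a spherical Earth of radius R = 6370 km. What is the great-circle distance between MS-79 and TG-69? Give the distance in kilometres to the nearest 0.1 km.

14.5 km

Δφ = -0.1018°,  Δλ = 0.4672°
a = sin²(Δφ/2) + cos φ₁ cos φ₂ sin²(Δλ/2) = 0.000001
c = 2·arcsin(√a) = 0.002278 rad = 0.1305°
d = R·c = 6370 × 0.002278 = 14.5 km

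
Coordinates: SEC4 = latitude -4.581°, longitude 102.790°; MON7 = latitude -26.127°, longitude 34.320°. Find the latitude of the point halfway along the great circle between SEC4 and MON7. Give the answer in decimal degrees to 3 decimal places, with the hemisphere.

Bx = cos φ₂ cos Δλ = 0.329490,  By = cos φ₂ sin Δλ = -0.835175
φₘ = atan2(sin φ₁ + sin φ₂, √((cos φ₁ + Bx)² + By²)) = -18.36194°
λₘ = λ₁ + atan2(By, cos φ₁ + Bx) = 70.59115°

18.362°S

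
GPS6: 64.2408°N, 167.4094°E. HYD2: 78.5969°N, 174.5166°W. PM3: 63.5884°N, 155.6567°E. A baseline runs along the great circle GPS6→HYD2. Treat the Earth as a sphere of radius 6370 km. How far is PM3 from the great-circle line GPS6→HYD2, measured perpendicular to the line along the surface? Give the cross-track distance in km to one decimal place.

557.6 km

δ₁₃ = central angle GPS6→PM3 = 0.090778 rad  (haversine)
θ₁₃ = bearing GPS6→PM3 = 268.111°,  θ₁₂ = bearing GPS6→HYD2 = 13.437°
dₓₜ = R·arcsin(sin δ₁₃ · sin(θ₁₃ − θ₁₂)) = 6370·arcsin(0.09065·sin(254.674°)) = -557.636 km
|dₓₜ| = 557.636 km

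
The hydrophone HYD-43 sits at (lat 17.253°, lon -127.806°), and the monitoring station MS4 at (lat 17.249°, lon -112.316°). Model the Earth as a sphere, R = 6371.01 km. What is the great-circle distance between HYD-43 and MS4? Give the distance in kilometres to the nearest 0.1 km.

1644.5 km

Δφ = -0.0040°,  Δλ = 15.4900°
a = sin²(Δφ/2) + cos φ₁ cos φ₂ sin²(Δλ/2) = 0.016564
c = 2·arcsin(√a) = 0.258120 rad = 14.7892°
d = R·c = 6371.01 × 0.258120 = 1644.5 km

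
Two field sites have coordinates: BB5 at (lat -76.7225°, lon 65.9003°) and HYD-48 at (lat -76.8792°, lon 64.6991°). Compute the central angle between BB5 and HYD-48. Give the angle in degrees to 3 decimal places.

0.316°

Δφ = -0.1567°,  Δλ = -1.2012°
a = sin²(Δφ/2) + cos φ₁ cos φ₂ sin²(Δλ/2) = 0.000008
c = 2·arcsin(√a) = 0.005513 rad = 0.3159°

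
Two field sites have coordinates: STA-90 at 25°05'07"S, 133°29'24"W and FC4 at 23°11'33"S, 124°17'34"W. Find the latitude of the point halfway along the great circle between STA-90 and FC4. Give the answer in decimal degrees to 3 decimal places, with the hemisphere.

STA-90: φ = -25.08528°, λ = -133.49000°
FC4: φ = -23.19250°, λ = -124.29278°
Bx = cos φ₂ cos Δλ = 0.907370,  By = cos φ₂ sin Δλ = 0.146917
φₘ = atan2(sin φ₁ + sin φ₂, √((cos φ₁ + Bx)² + By²)) = -24.20790°
λₘ = λ₁ + atan2(By, cos φ₁ + Bx) = -128.85727°

24.208°S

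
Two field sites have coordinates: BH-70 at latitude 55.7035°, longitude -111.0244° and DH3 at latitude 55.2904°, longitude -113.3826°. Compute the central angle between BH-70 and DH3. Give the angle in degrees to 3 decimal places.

Δφ = -0.4131°,  Δλ = -2.3582°
a = sin²(Δφ/2) + cos φ₁ cos φ₂ sin²(Δλ/2) = 0.000149
c = 2·arcsin(√a) = 0.024402 rad = 1.3981°

1.398°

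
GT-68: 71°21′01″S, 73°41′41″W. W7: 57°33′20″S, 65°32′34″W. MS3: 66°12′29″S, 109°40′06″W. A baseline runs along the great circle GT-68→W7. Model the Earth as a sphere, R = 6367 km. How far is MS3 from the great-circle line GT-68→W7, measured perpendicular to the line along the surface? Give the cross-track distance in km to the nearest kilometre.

1481 km

GT-68: φ = -71.35028°, λ = -73.69472°
W7: φ = -57.55556°, λ = -65.54278°
MS3: φ = -66.20806°, λ = -109.66833°
δ₁₃ = central angle GT-68→MS3 = 0.239855 rad  (haversine)
θ₁₃ = bearing GT-68→MS3 = 274.039°,  θ₁₂ = bearing GT-68→W7 = 18.059°
dₓₜ = R·arcsin(sin δ₁₃ · sin(θ₁₃ − θ₁₂)) = 6367·arcsin(0.23756·sin(255.980°)) = -1480.811 km
|dₓₜ| = 1480.811 km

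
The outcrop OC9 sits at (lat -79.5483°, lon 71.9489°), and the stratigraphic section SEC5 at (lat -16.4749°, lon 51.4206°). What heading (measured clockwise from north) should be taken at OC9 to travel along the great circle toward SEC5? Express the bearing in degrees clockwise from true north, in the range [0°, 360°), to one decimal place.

Δλ = -20.5283°
y = sin Δλ · cos φ₂ = -0.336273
x = cos φ₁ sin φ₂ − sin φ₁ cos φ₂ cos Δλ = 0.831704
θ = atan2(y, x) = -22.0144° → 337.9856° (mod 360°)

338.0°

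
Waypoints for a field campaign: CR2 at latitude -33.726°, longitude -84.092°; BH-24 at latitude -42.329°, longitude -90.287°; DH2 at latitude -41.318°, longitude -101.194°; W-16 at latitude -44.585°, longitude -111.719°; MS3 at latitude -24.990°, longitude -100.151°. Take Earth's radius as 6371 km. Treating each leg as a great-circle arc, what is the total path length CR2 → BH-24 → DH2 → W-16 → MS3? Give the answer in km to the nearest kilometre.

5354 km

CR2→BH-24: c = 0.172505 rad, d = 1099.03 km
BH-24→DH2: c = 0.142851 rad, d = 910.11 km
DH2→W-16: c = 0.145902 rad, d = 929.54 km
W-16→MS3: c = 0.379164 rad, d = 2415.66 km
Total = 1099.03 + 910.11 + 929.54 + 2415.66 = 5354.33 km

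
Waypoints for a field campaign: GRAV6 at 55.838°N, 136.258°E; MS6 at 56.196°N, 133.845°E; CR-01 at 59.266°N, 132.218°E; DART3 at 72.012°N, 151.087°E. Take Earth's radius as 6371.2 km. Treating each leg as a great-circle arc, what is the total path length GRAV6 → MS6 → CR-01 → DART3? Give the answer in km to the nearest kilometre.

GRAV6→MS6: c = 0.024354 rad, d = 155.16 km
MS6→CR-01: c = 0.055681 rad, d = 354.75 km
CR-01→DART3: c = 0.258101 rad, d = 1644.41 km
Total = 155.16 + 354.75 + 1644.41 = 2154.33 km

2154 km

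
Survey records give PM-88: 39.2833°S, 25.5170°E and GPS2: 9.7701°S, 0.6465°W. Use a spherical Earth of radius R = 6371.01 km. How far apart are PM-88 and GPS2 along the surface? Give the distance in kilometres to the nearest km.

Δφ = 29.5132°,  Δλ = -26.1635°
a = sin²(Δφ/2) + cos φ₁ cos φ₂ sin²(Δλ/2) = 0.103957
c = 2·arcsin(√a) = 0.656578 rad = 37.6192°
d = R·c = 6371.01 × 0.656578 = 4183.1 km

4183 km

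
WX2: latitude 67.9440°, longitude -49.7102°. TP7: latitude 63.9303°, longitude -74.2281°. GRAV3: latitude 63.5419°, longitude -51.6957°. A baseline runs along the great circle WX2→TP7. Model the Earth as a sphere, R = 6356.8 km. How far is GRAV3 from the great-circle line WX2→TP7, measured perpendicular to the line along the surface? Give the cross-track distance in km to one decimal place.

δ₁₃ = central angle WX2→GRAV3 = 0.078129 rad  (haversine)
θ₁₃ = bearing WX2→GRAV3 = 191.407°,  θ₁₂ = bearing WX2→TP7 = 259.661°
dₓₜ = R·arcsin(sin δ₁₃ · sin(θ₁₃ − θ₁₂)) = 6356.8·arcsin(0.07805·sin(-68.254°)) = -461.242 km
|dₓₜ| = 461.242 km

461.2 km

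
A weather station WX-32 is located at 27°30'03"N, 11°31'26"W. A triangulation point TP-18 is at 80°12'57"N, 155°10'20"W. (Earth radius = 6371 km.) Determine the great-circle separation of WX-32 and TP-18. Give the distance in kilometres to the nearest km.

WX-32: φ = +27.50083°, λ = -11.52389°
TP-18: φ = +80.21583°, λ = -155.17222°
Δφ = 52.7150°,  Δλ = -143.6483°
a = sin²(Δφ/2) + cos φ₁ cos φ₂ sin²(Δλ/2) = 0.333178
c = 2·arcsin(√a) = 1.230630 rad = 70.5099°
d = R·c = 6371 × 1.230630 = 7840.3 km

7840 km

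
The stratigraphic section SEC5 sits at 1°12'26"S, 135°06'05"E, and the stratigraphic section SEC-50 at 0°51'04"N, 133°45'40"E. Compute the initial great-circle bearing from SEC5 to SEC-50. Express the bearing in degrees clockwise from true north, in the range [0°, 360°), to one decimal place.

SEC5: φ = -1.20722°, λ = +135.10139°
SEC-50: φ = +0.85111°, λ = +133.76111°
Δλ = -1.3403°
y = sin Δλ · cos φ₂ = -0.023388
x = cos φ₁ sin φ₂ − sin φ₁ cos φ₂ cos Δλ = 0.035911
θ = atan2(y, x) = -33.0746° → 326.9254° (mod 360°)

326.9°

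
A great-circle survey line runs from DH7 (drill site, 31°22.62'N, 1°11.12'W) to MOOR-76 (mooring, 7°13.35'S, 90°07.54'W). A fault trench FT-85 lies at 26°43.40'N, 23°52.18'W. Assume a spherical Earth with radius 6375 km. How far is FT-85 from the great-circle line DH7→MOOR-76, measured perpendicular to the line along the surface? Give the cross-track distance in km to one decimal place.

28.9 km

DH7: φ = +31.37700°, λ = -1.18533°
MOOR-76: φ = -7.22250°, λ = -90.12567°
FT-85: φ = +26.72333°, λ = -23.86967°
δ₁₃ = central angle DH7→FT-85 = 0.354806 rad  (haversine)
θ₁₃ = bearing DH7→FT-85 = 262.531°,  θ₁₂ = bearing DH7→MOOR-76 = 263.279°
dₓₜ = R·arcsin(sin δ₁₃ · sin(θ₁₃ − θ₁₂)) = 6375·arcsin(0.34741·sin(-0.748°)) = -28.900 km
|dₓₜ| = 28.900 km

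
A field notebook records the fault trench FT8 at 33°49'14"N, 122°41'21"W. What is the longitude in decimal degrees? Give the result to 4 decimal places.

122° + 41′/60 + 21″/3600 = 122 + 0.68333 + 0.00583 = 122.6892°

122.6892°W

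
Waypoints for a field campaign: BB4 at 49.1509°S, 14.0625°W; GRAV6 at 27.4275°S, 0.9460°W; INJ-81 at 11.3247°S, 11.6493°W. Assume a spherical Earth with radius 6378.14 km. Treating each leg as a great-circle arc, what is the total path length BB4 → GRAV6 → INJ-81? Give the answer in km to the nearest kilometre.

BB4→GRAV6: c = 0.418166 rad, d = 2667.12 km
GRAV6→INJ-81: c = 0.331289 rad, d = 2113.01 km
Total = 2667.12 + 2113.01 = 4780.12 km

4780 km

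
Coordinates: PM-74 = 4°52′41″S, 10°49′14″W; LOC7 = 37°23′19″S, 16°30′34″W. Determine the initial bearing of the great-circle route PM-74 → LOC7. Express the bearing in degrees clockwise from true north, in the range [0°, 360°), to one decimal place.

PM-74: φ = -4.87806°, λ = -10.82056°
LOC7: φ = -37.38861°, λ = -16.50944°
Δλ = -5.6889°
y = sin Δλ · cos φ₂ = -0.078760
x = cos φ₁ sin φ₂ − sin φ₁ cos φ₂ cos Δλ = -0.537788
θ = atan2(y, x) = -171.6682° → 188.3318° (mod 360°)

188.3°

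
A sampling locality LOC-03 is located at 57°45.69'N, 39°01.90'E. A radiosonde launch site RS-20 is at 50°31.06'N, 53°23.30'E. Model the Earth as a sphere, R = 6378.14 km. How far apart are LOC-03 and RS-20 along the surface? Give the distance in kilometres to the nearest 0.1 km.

LOC-03: φ = +57.76150°, λ = +39.03167°
RS-20: φ = +50.51767°, λ = +53.38833°
Δφ = -7.2438°,  Δλ = 14.3567°
a = sin²(Δφ/2) + cos φ₁ cos φ₂ sin²(Δλ/2) = 0.009287
c = 2·arcsin(√a) = 0.193037 rad = 11.0602°
d = R·c = 6378.14 × 0.193037 = 1231.2 km

1231.2 km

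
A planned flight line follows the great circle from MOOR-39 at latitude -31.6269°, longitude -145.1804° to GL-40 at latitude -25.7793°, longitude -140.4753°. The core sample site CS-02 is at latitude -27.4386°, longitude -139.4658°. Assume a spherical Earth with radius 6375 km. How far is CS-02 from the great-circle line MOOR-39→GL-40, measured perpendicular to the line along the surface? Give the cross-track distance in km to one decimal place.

δ₁₃ = central angle MOOR-39→CS-02 = 0.113429 rad  (haversine)
θ₁₃ = bearing MOOR-39→CS-02 = 51.331°,  θ₁₂ = bearing MOOR-39→GL-40 = 36.371°
dₓₜ = R·arcsin(sin δ₁₃ · sin(θ₁₃ − θ₁₂)) = 6375·arcsin(0.11319·sin(14.959°)) = 186.287 km
|dₓₜ| = 186.287 km

186.3 km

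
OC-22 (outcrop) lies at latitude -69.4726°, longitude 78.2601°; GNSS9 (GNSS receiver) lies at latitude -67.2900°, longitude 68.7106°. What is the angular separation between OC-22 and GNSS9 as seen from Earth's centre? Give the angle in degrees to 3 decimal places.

Δφ = 2.1826°,  Δλ = -9.5495°
a = sin²(Δφ/2) + cos φ₁ cos φ₂ sin²(Δλ/2) = 0.001301
c = 2·arcsin(√a) = 0.072147 rad = 4.1337°

4.134°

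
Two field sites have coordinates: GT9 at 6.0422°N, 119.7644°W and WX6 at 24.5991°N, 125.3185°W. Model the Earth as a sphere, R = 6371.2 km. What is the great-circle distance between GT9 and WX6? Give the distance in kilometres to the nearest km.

2147 km

Δφ = 18.5569°,  Δλ = -5.5541°
a = sin²(Δφ/2) + cos φ₁ cos φ₂ sin²(Δλ/2) = 0.028118
c = 2·arcsin(√a) = 0.336963 rad = 19.3066°
d = R·c = 6371.2 × 0.336963 = 2146.9 km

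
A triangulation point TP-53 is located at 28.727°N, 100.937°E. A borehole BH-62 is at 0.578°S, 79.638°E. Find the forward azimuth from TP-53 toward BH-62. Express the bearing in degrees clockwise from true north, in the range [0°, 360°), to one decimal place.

218.5°

Δλ = -21.2990°
y = sin Δλ · cos φ₂ = -0.363216
x = cos φ₁ sin φ₂ − sin φ₁ cos φ₂ cos Δλ = -0.456632
θ = atan2(y, x) = -141.5004° → 218.4996° (mod 360°)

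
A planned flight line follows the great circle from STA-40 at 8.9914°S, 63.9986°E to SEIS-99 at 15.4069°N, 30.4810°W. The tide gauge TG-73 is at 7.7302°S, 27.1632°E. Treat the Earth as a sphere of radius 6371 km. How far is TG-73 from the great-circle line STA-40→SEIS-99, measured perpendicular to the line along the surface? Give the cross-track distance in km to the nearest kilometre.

δ₁₃ = central angle STA-40→TG-73 = 0.636192 rad  (haversine)
θ₁₃ = bearing STA-40→TG-73 = 269.141°,  θ₁₂ = bearing STA-40→SEIS-99 = 284.616°
dₓₜ = R·arcsin(sin δ₁₃ · sin(θ₁₃ − θ₁₂)) = 6371·arcsin(0.59414·sin(-15.475°)) = -1014.250 km
|dₓₜ| = 1014.250 km

1014 km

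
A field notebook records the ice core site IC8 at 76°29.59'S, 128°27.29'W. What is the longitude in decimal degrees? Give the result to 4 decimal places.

128.4548°W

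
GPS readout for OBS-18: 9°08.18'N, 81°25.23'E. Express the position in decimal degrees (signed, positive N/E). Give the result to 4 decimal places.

+9.1363°, +81.4205°

lat: 9.1363° N → +9.1363°
lon: 81.4205° E → +81.4205°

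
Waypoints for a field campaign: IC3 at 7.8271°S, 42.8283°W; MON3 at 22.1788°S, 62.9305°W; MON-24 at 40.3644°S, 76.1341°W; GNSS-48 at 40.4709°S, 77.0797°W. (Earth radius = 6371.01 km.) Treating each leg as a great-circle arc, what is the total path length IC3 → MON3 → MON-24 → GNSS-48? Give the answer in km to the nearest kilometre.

IC3→MON3: c = 0.420447 rad, d = 2678.67 km
MON3→MON-24: c = 0.372560 rad, d = 2373.58 km
MON-24→GNSS-48: c = 0.012702 rad, d = 80.92 km
Total = 2678.67 + 2373.58 + 80.92 = 5133.18 km

5133 km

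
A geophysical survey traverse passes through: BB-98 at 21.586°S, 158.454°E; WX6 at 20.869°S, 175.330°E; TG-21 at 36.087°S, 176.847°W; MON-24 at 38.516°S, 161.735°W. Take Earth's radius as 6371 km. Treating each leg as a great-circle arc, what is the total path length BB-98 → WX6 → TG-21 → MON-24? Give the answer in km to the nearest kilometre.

BB-98→WX6: c = 0.274709 rad, d = 1750.17 km
WX6→TG-21: c = 0.291178 rad, d = 1855.09 km
TG-21→MON-24: c = 0.213783 rad, d = 1362.01 km
Total = 1750.17 + 1855.09 + 1362.01 = 4967.28 km

4967 km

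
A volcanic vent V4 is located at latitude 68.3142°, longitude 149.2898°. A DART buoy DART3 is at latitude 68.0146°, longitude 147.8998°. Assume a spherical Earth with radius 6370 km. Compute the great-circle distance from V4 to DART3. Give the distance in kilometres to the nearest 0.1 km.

66.4 km

Δφ = -0.2996°,  Δλ = -1.3900°
a = sin²(Δφ/2) + cos φ₁ cos φ₂ sin²(Δλ/2) = 0.000027
c = 2·arcsin(√a) = 0.010429 rad = 0.5975°
d = R·c = 6370 × 0.010429 = 66.4 km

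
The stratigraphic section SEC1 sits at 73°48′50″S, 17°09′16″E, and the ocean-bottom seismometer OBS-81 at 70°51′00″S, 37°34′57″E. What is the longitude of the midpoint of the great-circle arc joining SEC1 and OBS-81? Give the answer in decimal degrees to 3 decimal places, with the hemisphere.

28.207°E

SEC1: φ = -73.81389°, λ = +17.15444°
OBS-81: φ = -70.85000°, λ = +37.58250°
Bx = cos φ₂ cos Δλ = 0.307412,  By = cos φ₂ sin Δλ = 0.114497
φₘ = atan2(sin φ₁ + sin φ₂, √((cos φ₁ + Bx)² + By²)) = -72.59316°
λₘ = λ₁ + atan2(By, cos φ₁ + Bx) = 28.20689°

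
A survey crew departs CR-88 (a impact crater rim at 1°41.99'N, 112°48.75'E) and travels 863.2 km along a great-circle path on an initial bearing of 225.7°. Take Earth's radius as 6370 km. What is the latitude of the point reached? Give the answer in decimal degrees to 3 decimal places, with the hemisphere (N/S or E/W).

3.722°S

CR-88: φ = +1.69983°, λ = +112.81250°
δ = d/R = 863.2/6370 = 0.135510 rad
φ₂ = arcsin(sin φ₁ cos δ + cos φ₁ sin δ cos θ)
   = arcsin(0.02966·0.99083 + 0.99956·0.13510·-0.69842) = -3.72227°
λ₂ = λ₁ + atan2(sin θ sin δ cos φ₁, cos δ − sin φ₁ sin φ₂) = 107.25230°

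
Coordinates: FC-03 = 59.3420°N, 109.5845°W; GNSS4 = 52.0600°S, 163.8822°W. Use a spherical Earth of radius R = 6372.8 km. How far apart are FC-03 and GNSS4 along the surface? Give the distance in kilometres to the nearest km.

Δφ = -111.4020°,  Δλ = -54.2977°
a = sin²(Δφ/2) + cos φ₁ cos φ₂ sin²(Δλ/2) = 0.747732
c = 2·arcsin(√a) = 2.089165 rad = 119.7004°
d = R·c = 6372.8 × 2.089165 = 13313.8 km

13314 km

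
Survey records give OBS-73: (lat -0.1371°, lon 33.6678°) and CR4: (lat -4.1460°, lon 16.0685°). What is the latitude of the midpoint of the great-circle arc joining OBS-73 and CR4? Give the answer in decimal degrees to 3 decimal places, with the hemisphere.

2.167°S

Bx = cos φ₂ cos Δλ = 0.950700,  By = cos φ₂ sin Δλ = -0.301567
φₘ = atan2(sin φ₁ + sin φ₂, √((cos φ₁ + Bx)² + By²)) = -2.16703°
λₘ = λ₁ + atan2(By, cos φ₁ + Bx) = 24.87976°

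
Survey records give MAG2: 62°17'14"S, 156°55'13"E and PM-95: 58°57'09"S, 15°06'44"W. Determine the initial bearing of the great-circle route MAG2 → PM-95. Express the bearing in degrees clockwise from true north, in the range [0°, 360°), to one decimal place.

MAG2: φ = -62.28722°, λ = +156.92028°
PM-95: φ = -58.95250°, λ = -15.11222°
Δλ = -172.0325°
y = sin Δλ · cos φ₂ = -0.071489
x = cos φ₁ sin φ₂ − sin φ₁ cos φ₂ cos Δλ = -0.850597
θ = atan2(y, x) = -175.1959° → 184.8041° (mod 360°)

184.8°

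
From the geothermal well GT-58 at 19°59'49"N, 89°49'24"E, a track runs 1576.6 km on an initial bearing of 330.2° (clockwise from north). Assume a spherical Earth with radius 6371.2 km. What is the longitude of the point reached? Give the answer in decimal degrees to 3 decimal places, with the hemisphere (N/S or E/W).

GT-58: φ = +19.99694°, λ = +89.82333°
δ = d/R = 1576.6/6371.2 = 0.247457 rad
φ₂ = arcsin(sin φ₁ cos δ + cos φ₁ sin δ cos θ)
   = arcsin(0.34197·0.96954 + 0.93971·0.24494·0.86777) = 32.09257°
λ₂ = λ₁ + atan2(sin θ sin δ cos φ₁, cos δ − sin φ₁ sin φ₂) = 81.56220°

81.562°E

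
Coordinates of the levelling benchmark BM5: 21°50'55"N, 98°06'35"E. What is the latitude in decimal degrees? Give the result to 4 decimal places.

21° + 50′/60 + 55″/3600 = 21 + 0.83333 + 0.01528 = 21.8486°

21.8486°N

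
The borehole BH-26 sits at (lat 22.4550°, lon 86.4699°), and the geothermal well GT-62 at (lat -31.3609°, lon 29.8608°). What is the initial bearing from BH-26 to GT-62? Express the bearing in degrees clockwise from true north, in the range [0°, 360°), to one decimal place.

227.2°

Δλ = -56.6091°
y = sin Δλ · cos φ₂ = -0.712956
x = cos φ₁ sin φ₂ − sin φ₁ cos φ₂ cos Δλ = -0.660468
θ = atan2(y, x) = -132.8114° → 227.1886° (mod 360°)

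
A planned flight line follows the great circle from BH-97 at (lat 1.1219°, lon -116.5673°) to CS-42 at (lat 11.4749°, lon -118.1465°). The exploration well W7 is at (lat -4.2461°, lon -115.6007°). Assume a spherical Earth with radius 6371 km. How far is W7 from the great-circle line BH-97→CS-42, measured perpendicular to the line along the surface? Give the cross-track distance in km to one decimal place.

δ₁₃ = central angle BH-97→W7 = 0.095194 rad  (haversine)
θ₁₃ = bearing BH-97→W7 = 169.805°,  θ₁₂ = bearing BH-97→CS-42 = 351.454°
dₓₜ = R·arcsin(sin δ₁₃ · sin(θ₁₃ − θ₁₂)) = 6371·arcsin(0.09505·sin(-181.648°)) = 17.419 km
|dₓₜ| = 17.419 km

17.4 km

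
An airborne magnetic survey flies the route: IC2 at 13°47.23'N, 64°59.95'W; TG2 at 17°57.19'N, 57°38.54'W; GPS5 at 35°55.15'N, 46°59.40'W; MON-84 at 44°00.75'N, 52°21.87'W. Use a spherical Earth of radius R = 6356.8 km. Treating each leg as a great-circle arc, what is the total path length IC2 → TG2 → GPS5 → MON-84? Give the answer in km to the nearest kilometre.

4169 km

IC2: φ = +13.78717°, λ = -64.99917°
TG2: φ = +17.95317°, λ = -57.64233°
GPS5: φ = +35.91917°, λ = -46.99000°
MON-84: φ = +44.01250°, λ = -52.36450°
IC2→TG2: c = 0.143286 rad, d = 910.84 km
TG2→GPS5: c = 0.354088 rad, d = 2250.87 km
GPS5→MON-84: c = 0.158409 rad, d = 1006.97 km
Total = 910.84 + 2250.87 + 1006.97 = 4168.68 km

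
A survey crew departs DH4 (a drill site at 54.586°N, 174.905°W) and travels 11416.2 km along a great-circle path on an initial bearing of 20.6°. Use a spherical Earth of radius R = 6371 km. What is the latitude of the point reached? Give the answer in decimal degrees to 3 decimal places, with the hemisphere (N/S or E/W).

δ = d/R = 11416.2/6371 = 1.791901 rad
φ₂ = arcsin(sin φ₁ cos δ + cos φ₁ sin δ cos θ)
   = arcsin(0.81499·-0.21931 + 0.57948·0.97566·0.93606) = 20.51733°
λ₂ = λ₁ + atan2(sin θ sin δ cos φ₁, cos δ − sin φ₁ sin φ₂) = -16.40656°

20.517°N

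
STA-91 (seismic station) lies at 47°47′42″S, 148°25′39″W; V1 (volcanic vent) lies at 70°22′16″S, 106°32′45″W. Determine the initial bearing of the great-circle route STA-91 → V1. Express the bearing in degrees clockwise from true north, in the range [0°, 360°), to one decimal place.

153.4°

STA-91: φ = -47.79500°, λ = -148.42750°
V1: φ = -70.37111°, λ = -106.54583°
Δλ = 41.8817°
y = sin Δλ · cos φ₂ = 0.224263
x = cos φ₁ sin φ₂ − sin φ₁ cos φ₂ cos Δλ = -0.447482
θ = atan2(y, x) = 153.3815° → 153.3815° (mod 360°)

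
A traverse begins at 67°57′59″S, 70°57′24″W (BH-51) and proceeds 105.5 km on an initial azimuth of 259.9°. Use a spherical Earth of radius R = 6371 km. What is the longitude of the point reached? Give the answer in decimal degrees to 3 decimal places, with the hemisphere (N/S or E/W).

BH-51: φ = -67.96639°, λ = -70.95667°
δ = d/R = 105.5/6371 = 0.016559 rad
φ₂ = arcsin(sin φ₁ cos δ + cos φ₁ sin δ cos θ)
   = arcsin(-0.92696·0.99986 + 0.37515·0.01656·-0.17537) = -68.11383°
λ₂ = λ₁ + atan2(sin θ sin δ cos φ₁, cos δ − sin φ₁ sin φ₂) = -73.46318°

73.463°W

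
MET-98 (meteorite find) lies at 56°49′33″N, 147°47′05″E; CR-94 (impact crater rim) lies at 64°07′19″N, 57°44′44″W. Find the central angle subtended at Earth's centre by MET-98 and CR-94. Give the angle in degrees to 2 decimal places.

57.48°

MET-98: φ = +56.82583°, λ = +147.78472°
CR-94: φ = +64.12194°, λ = -57.74556°
Δφ = 7.2961°,  Δλ = 154.4697°
a = sin²(Δφ/2) + cos φ₁ cos φ₂ sin²(Δλ/2) = 0.231212
c = 2·arcsin(√a) = 1.003237 rad = 57.4812°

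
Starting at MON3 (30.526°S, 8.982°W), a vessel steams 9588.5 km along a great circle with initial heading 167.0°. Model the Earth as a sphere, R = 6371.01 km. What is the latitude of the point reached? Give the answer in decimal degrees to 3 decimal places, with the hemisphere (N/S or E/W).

δ = d/R = 9588.5/6371.01 = 1.505020 rad
φ₂ = arcsin(sin φ₁ cos δ + cos φ₁ sin δ cos θ)
   = arcsin(-0.50793·0.06573 + 0.86140·0.99784·-0.97437) = -60.56242°
λ₂ = λ₁ + atan2(sin θ sin δ cos φ₁, cos δ − sin φ₁ sin φ₂) = 143.84259°

60.562°S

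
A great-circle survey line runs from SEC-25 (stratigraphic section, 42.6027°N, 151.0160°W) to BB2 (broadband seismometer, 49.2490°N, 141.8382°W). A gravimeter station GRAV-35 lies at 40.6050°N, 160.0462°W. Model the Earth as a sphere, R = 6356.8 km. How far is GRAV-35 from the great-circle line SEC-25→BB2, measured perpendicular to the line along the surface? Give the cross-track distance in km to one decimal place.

δ₁₃ = central angle SEC-25→GRAV-35 = 0.122830 rad  (haversine)
θ₁₃ = bearing SEC-25→GRAV-35 = 256.554°,  θ₁₂ = bearing SEC-25→BB2 = 40.618°
dₓₜ = R·arcsin(sin δ₁₃ · sin(θ₁₃ − θ₁₂)) = 6356.8·arcsin(0.12252·sin(215.936°)) = -457.479 km
|dₓₜ| = 457.479 km

457.5 km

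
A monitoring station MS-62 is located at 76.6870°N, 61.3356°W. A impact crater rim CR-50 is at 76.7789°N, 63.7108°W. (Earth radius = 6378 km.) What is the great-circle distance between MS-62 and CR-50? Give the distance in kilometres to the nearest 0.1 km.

61.5 km

Δφ = 0.0919°,  Δλ = -2.3752°
a = sin²(Δφ/2) + cos φ₁ cos φ₂ sin²(Δλ/2) = 0.000023
c = 2·arcsin(√a) = 0.009647 rad = 0.5527°
d = R·c = 6378 × 0.009647 = 61.5 km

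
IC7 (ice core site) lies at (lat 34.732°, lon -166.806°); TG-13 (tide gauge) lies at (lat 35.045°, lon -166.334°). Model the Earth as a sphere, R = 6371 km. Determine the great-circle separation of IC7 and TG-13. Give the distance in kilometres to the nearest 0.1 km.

55.4 km

Δφ = 0.3130°,  Δλ = 0.4720°
a = sin²(Δφ/2) + cos φ₁ cos φ₂ sin²(Δλ/2) = 0.000019
c = 2·arcsin(√a) = 0.008689 rad = 0.4979°
d = R·c = 6371 × 0.008689 = 55.4 km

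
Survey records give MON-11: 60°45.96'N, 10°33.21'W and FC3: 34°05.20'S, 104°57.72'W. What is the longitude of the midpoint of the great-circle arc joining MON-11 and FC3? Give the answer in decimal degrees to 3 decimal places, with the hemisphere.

MON-11: φ = +60.76600°, λ = -10.55350°
FC3: φ = -34.08667°, λ = -104.96200°
Bx = cos φ₂ cos Δλ = -0.063660,  By = cos φ₂ sin Δλ = -0.825740
φₘ = atan2(sin φ₁ + sin φ₂, √((cos φ₁ + Bx)² + By²)) = 18.58280°
λₘ = λ₁ + atan2(By, cos φ₁ + Bx) = -73.33461°

73.335°W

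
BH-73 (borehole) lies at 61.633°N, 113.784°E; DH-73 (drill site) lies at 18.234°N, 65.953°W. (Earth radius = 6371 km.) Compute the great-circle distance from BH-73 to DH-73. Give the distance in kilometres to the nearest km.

11134 km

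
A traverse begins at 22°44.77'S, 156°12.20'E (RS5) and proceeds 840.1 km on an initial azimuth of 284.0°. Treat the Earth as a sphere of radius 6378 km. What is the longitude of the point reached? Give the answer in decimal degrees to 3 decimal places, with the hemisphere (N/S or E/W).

148.372°E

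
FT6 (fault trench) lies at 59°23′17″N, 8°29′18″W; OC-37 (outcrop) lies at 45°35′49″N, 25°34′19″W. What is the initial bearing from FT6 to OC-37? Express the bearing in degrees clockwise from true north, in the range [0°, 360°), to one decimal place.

FT6: φ = +59.38806°, λ = -8.48833°
OC-37: φ = +45.59694°, λ = -25.57194°
Δλ = -17.0836°
y = sin Δλ · cos φ₂ = -0.205549
x = cos φ₁ sin φ₂ − sin φ₁ cos φ₂ cos Δλ = -0.211812
θ = atan2(y, x) = -135.8598° → 224.1402° (mod 360°)

224.1°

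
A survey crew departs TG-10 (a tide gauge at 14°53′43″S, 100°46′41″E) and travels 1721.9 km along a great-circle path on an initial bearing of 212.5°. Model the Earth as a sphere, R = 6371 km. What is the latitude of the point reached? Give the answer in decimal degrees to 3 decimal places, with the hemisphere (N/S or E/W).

TG-10: φ = -14.89528°, λ = +100.77806°
δ = d/R = 1721.9/6371 = 0.270272 rad
φ₂ = arcsin(sin φ₁ cos δ + cos φ₁ sin δ cos θ)
   = arcsin(-0.25705·0.96370 + 0.96640·0.26699·-0.84339) = -27.73189°
λ₂ = λ₁ + atan2(sin θ sin δ cos φ₁, cos δ − sin φ₁ sin φ₂) = 91.45089°

27.732°S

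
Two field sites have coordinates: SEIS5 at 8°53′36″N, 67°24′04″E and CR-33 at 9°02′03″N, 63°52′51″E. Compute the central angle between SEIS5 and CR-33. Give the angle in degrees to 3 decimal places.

3.480°

SEIS5: φ = +8.89333°, λ = +67.40111°
CR-33: φ = +9.03417°, λ = +63.88083°
Δφ = 0.1408°,  Δλ = -3.5203°
a = sin²(Δφ/2) + cos φ₁ cos φ₂ sin²(Δλ/2) = 0.000922
c = 2·arcsin(√a) = 0.060740 rad = 3.4801°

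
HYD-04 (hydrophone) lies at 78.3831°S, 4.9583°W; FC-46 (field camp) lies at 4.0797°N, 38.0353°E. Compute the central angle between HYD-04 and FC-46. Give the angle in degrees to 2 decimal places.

85.57°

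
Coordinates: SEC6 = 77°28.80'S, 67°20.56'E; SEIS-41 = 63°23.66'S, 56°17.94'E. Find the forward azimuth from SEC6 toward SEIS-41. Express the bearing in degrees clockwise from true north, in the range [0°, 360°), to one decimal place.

340.0°

SEC6: φ = -77.48000°, λ = +67.34267°
SEIS-41: φ = -63.39433°, λ = +56.29900°
Δλ = -11.0437°
y = sin Δλ · cos φ₂ = -0.085788
x = cos φ₁ sin φ₂ − sin φ₁ cos φ₂ cos Δλ = 0.235276
θ = atan2(y, x) = -20.0333° → 339.9667° (mod 360°)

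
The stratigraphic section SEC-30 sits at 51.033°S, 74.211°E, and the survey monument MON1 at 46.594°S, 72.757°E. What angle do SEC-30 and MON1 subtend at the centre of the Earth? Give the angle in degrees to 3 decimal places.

4.541°

Δφ = 4.4390°,  Δλ = -1.4540°
a = sin²(Δφ/2) + cos φ₁ cos φ₂ sin²(Δλ/2) = 0.001569
c = 2·arcsin(√a) = 0.079253 rad = 4.5408°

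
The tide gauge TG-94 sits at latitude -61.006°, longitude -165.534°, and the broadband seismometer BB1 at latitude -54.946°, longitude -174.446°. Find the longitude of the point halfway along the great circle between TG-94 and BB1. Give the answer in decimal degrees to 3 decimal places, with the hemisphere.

170.368°W

Bx = cos φ₂ cos Δλ = 0.567414,  By = cos φ₂ sin Δλ = -0.088976
φₘ = atan2(sin φ₁ + sin φ₂, √((cos φ₁ + Bx)² + By²)) = -58.05337°
λₘ = λ₁ + atan2(By, cos φ₁ + Bx) = -170.36787°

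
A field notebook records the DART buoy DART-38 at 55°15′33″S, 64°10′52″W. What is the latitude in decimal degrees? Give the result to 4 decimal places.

55.2592°S

55° + 15′/60 + 33″/3600 = 55 + 0.25000 + 0.00917 = 55.2592°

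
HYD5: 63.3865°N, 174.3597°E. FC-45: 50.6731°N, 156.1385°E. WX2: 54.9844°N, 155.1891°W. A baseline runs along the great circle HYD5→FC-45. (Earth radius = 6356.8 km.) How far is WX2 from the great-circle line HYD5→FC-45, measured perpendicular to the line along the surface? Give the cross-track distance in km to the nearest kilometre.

1648 km

δ₁₃ = central angle HYD5→WX2 = 0.305121 rad  (haversine)
θ₁₃ = bearing HYD5→WX2 = 104.528°,  θ₁₂ = bearing HYD5→FC-45 = 225.955°
dₓₜ = R·arcsin(sin δ₁₃ · sin(θ₁₃ − θ₁₂)) = 6356.8·arcsin(0.30041·sin(-121.428°)) = -1647.887 km
|dₓₜ| = 1647.887 km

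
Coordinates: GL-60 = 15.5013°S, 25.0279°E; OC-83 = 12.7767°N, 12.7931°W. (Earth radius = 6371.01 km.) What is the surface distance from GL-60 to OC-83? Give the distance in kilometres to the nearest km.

5215 km

Δφ = 28.2780°,  Δλ = -37.8210°
a = sin²(Δφ/2) + cos φ₁ cos φ₂ sin²(Δλ/2) = 0.158378
c = 2·arcsin(√a) = 0.818601 rad = 46.9024°
d = R·c = 6371.01 × 0.818601 = 5215.3 km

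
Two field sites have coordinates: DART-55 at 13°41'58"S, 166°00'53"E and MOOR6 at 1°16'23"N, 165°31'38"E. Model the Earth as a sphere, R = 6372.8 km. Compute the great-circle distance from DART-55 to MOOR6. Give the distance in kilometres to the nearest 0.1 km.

1666.2 km

DART-55: φ = -13.69944°, λ = +166.01472°
MOOR6: φ = +1.27306°, λ = +165.52722°
Δφ = 14.9725°,  Δλ = -0.4875°
a = sin²(Δφ/2) + cos φ₁ cos φ₂ sin²(Δλ/2) = 0.016993
c = 2·arcsin(√a) = 0.261455 rad = 14.9803°
d = R·c = 6372.8 × 0.261455 = 1666.2 km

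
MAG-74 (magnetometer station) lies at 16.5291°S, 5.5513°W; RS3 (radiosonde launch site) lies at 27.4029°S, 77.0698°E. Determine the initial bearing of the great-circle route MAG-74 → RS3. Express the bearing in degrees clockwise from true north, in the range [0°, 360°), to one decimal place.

Δλ = 82.6211°
y = sin Δλ · cos φ₂ = 0.880440
x = cos φ₁ sin φ₂ − sin φ₁ cos φ₂ cos Δλ = -0.408786
θ = atan2(y, x) = 114.9053° → 114.9053° (mod 360°)

114.9°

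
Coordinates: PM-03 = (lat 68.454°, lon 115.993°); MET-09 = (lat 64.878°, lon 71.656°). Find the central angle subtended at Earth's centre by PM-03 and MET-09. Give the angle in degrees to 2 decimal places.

17.51°

Δφ = -3.5760°,  Δλ = -44.3370°
a = sin²(Δφ/2) + cos φ₁ cos φ₂ sin²(Δλ/2) = 0.023172
c = 2·arcsin(√a) = 0.305638 rad = 17.5118°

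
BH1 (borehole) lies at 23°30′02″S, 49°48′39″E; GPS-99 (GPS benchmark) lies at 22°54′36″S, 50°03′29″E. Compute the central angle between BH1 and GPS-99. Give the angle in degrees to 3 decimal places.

BH1: φ = -23.50056°, λ = +49.81083°
GPS-99: φ = -22.91000°, λ = +50.05806°
Δφ = 0.5906°,  Δλ = 0.2472°
a = sin²(Δφ/2) + cos φ₁ cos φ₂ sin²(Δλ/2) = 0.000030
c = 2·arcsin(√a) = 0.011044 rad = 0.6328°

0.633°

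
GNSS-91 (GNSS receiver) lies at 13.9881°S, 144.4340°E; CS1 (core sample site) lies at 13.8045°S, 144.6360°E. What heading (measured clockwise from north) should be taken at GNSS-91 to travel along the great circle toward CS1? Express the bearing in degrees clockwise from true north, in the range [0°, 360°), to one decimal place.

46.9°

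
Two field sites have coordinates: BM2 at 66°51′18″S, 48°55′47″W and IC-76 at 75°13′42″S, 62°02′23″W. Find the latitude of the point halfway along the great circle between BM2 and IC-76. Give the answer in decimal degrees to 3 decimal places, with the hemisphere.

71.152°S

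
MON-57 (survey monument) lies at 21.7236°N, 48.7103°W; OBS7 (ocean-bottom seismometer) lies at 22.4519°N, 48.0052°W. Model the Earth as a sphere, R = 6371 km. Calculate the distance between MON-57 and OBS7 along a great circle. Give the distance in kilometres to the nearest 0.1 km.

108.8 km

Δφ = 0.7283°,  Δλ = 0.7051°
a = sin²(Δφ/2) + cos φ₁ cos φ₂ sin²(Δλ/2) = 0.000073
c = 2·arcsin(√a) = 0.017076 rad = 0.9784°
d = R·c = 6371 × 0.017076 = 108.8 km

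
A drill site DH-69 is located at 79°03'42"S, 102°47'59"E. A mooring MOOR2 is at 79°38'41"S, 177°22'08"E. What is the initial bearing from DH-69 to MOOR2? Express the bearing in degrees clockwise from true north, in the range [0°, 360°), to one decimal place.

128.9°

DH-69: φ = -79.06167°, λ = +102.79972°
MOOR2: φ = -79.64472°, λ = +177.36889°
Δλ = 74.5692°
y = sin Δλ · cos φ₂ = 0.173272
x = cos φ₁ sin φ₂ − sin φ₁ cos φ₂ cos Δλ = -0.139703
θ = atan2(y, x) = 128.8781° → 128.8781° (mod 360°)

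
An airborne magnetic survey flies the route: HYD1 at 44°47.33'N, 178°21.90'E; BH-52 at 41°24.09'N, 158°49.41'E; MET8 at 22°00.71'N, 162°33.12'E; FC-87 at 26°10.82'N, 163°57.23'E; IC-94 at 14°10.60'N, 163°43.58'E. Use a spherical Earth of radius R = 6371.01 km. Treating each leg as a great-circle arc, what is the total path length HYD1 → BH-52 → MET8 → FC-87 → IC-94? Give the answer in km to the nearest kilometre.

5630 km

HYD1: φ = +44.78883°, λ = +178.36500°
BH-52: φ = +41.40150°, λ = +158.82350°
MET8: φ = +22.01183°, λ = +162.55200°
FC-87: φ = +26.18033°, λ = +163.95383°
IC-94: φ = +14.17667°, λ = +163.72633°
HYD1→BH-52: c = 0.255293 rad, d = 1626.47 km
BH-52→MET8: c = 0.342820 rad, d = 2184.11 km
MET8→FC-87: c = 0.076103 rad, d = 484.85 km
FC-87→IC-94: c = 0.209536 rad, d = 1334.96 km
Total = 1626.47 + 2184.11 + 484.85 + 1334.96 = 5630.39 km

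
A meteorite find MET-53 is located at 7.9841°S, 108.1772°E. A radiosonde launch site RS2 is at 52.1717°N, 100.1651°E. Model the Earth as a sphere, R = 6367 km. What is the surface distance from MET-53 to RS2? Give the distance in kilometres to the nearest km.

Δφ = 60.1558°,  Δλ = -8.0121°
a = sin²(Δφ/2) + cos φ₁ cos φ₂ sin²(Δλ/2) = 0.254143
c = 2·arcsin(√a) = 1.056739 rad = 60.5467°
d = R·c = 6367 × 1.056739 = 6728.3 km

6728 km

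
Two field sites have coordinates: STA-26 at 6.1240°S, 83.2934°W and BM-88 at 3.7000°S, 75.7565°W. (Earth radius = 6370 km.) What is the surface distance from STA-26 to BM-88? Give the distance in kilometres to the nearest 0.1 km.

Δφ = 2.4240°,  Δλ = 7.5369°
a = sin²(Δφ/2) + cos φ₁ cos φ₂ sin²(Δλ/2) = 0.004733
c = 2·arcsin(√a) = 0.137710 rad = 7.8902°
d = R·c = 6370 × 0.137710 = 877.2 km

877.2 km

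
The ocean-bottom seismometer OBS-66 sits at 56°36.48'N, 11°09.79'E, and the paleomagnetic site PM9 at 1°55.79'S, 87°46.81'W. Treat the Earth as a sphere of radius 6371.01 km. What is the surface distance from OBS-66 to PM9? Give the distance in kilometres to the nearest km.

OBS-66: φ = +56.60800°, λ = +11.16317°
PM9: φ = -1.92983°, λ = -87.78017°
Δφ = -58.5378°,  Δλ = -98.9433°
a = sin²(Δφ/2) + cos φ₁ cos φ₂ sin²(Δλ/2) = 0.556813
c = 2·arcsin(√a) = 1.684669 rad = 96.5244°
d = R·c = 6371.01 × 1.684669 = 10733.0 km

10733 km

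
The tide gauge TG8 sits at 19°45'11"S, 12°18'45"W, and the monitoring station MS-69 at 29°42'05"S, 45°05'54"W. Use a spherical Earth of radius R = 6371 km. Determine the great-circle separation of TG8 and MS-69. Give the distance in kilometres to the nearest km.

3477 km

TG8: φ = -19.75306°, λ = -12.31250°
MS-69: φ = -29.70139°, λ = -45.09833°
Δφ = -9.9483°,  Δλ = -32.7858°
a = sin²(Δφ/2) + cos φ₁ cos φ₂ sin²(Δλ/2) = 0.072632
c = 2·arcsin(√a) = 0.545756 rad = 31.2695°
d = R·c = 6371 × 0.545756 = 3477.0 km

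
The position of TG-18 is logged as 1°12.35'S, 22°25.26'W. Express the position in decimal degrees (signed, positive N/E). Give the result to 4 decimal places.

-1.2058°, -22.4210°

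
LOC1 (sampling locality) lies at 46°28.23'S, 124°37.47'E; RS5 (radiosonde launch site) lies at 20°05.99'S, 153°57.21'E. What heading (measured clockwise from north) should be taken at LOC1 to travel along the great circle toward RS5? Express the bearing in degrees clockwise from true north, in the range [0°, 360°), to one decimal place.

52.2°

LOC1: φ = -46.47050°, λ = +124.62450°
RS5: φ = -20.09983°, λ = +153.95350°
Δλ = 29.3290°
y = sin Δλ · cos φ₂ = 0.459991
x = cos φ₁ sin φ₂ − sin φ₁ cos φ₂ cos Δλ = 0.356905
θ = atan2(y, x) = 52.1923° → 52.1923° (mod 360°)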